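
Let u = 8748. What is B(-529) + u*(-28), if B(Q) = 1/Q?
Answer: -129575377/529 ≈ -2.4494e+5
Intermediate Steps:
B(-529) + u*(-28) = 1/(-529) + 8748*(-28) = -1/529 - 244944 = -129575377/529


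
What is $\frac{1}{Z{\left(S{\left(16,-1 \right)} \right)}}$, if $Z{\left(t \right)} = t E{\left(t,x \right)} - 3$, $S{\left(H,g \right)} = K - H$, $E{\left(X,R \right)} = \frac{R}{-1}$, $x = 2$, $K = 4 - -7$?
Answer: $\frac{1}{7} \approx 0.14286$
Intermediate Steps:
$K = 11$ ($K = 4 + 7 = 11$)
$E{\left(X,R \right)} = - R$ ($E{\left(X,R \right)} = R \left(-1\right) = - R$)
$S{\left(H,g \right)} = 11 - H$
$Z{\left(t \right)} = -3 - 2 t$ ($Z{\left(t \right)} = t \left(\left(-1\right) 2\right) - 3 = t \left(-2\right) - 3 = - 2 t - 3 = -3 - 2 t$)
$\frac{1}{Z{\left(S{\left(16,-1 \right)} \right)}} = \frac{1}{-3 - 2 \left(11 - 16\right)} = \frac{1}{-3 - -10} = \frac{1}{-3 + 10} = \frac{1}{7}$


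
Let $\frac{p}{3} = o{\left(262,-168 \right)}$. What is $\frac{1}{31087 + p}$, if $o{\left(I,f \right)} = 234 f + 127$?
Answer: $- \frac{1}{86468} \approx -1.1565 \cdot 10^{-5}$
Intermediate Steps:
$o{\left(I,f \right)} = 127 + 234 f$
$p = -117555$ ($p = 3 \left(127 + 234 \left(-168\right)\right) = 3 \left(127 - 39312\right) = 3 \left(-39185\right) = -117555$)
$\frac{1}{31087 + p} = \frac{1}{31087 - 117555} = \frac{1}{-86468} = - \frac{1}{86468}$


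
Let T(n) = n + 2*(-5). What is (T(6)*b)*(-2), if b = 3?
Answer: 24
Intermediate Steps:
T(n) = -10 + n (T(n) = n - 10 = -10 + n)
(T(6)*b)*(-2) = ((-10 + 6)*3)*(-2) = -4*3*(-2) = -12*(-2) = 24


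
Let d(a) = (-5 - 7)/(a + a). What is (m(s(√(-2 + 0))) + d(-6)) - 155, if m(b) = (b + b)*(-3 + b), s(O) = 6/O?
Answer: -190 + 18*I*√2 ≈ -190.0 + 25.456*I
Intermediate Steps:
m(b) = 2*b*(-3 + b) (m(b) = (2*b)*(-3 + b) = 2*b*(-3 + b))
d(a) = -6/a (d(a) = -12*1/(2*a) = -6/a)
(m(s(√(-2 + 0))) + d(-6)) - 155 = (2*(6/(√(-2 + 0)))*(-3 + 6/(√(-2 + 0))) - 6/(-6)) - 155 = (2*(6/(√(-2)))*(-3 + 6/(√(-2))) - 6*(-⅙)) - 155 = (2*(6/((I*√2)))*(-3 + 6/((I*√2))) + 1) - 155 = (2*(6*(-I*√2/2))*(-3 + 6*(-I*√2/2)) + 1) - 155 = (2*(-3*I*√2)*(-3 - 3*I*√2) + 1) - 155 = (-6*I*√2*(-3 - 3*I*√2) + 1) - 155 = (1 - 6*I*√2*(-3 - 3*I*√2)) - 155 = -154 - 6*I*√2*(-3 - 3*I*√2)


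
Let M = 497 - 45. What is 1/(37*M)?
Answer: 1/16724 ≈ 5.9794e-5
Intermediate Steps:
M = 452
1/(37*M) = 1/(37*452) = 1/16724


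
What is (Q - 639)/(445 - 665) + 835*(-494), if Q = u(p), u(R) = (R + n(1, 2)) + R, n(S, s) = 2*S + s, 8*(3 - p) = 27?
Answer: -362988657/880 ≈ -4.1249e+5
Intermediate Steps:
p = -3/8 (p = 3 - ⅛*27 = 3 - 27/8 = -3/8 ≈ -0.37500)
n(S, s) = s + 2*S
u(R) = 4 + 2*R (u(R) = (R + (2 + 2*1)) + R = (R + (2 + 2)) + R = (R + 4) + R = (4 + R) + R = 4 + 2*R)
Q = 13/4 (Q = 4 + 2*(-3/8) = 4 - ¾ = 13/4 ≈ 3.2500)
(Q - 639)/(445 - 665) + 835*(-494) = (13/4 - 639)/(445 - 665) + 835*(-494) = -2543/4/(-220) - 412490 = -2543/4*(-1/220) - 412490 = 2543/880 - 412490 = -362988657/880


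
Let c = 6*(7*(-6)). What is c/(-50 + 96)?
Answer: -126/23 ≈ -5.4783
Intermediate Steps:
c = -252 (c = 6*(-42) = -252)
c/(-50 + 96) = -252/(-50 + 96) = -252/46 = (1/46)*(-252) = -126/23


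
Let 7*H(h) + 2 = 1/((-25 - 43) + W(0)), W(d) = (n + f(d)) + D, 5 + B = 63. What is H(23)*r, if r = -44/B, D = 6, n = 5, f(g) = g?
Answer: 2530/11571 ≈ 0.21865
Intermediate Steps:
B = 58 (B = -5 + 63 = 58)
W(d) = 11 + d (W(d) = (5 + d) + 6 = 11 + d)
H(h) = -115/399 (H(h) = -2/7 + 1/(7*((-25 - 43) + (11 + 0))) = -2/7 + 1/(7*(-68 + 11)) = -2/7 + (⅐)/(-57) = -2/7 + (⅐)*(-1/57) = -2/7 - 1/399 = -115/399)
r = -22/29 (r = -44/58 = -44*1/58 = -22/29 ≈ -0.75862)
H(23)*r = -115/399*(-22/29) = 2530/11571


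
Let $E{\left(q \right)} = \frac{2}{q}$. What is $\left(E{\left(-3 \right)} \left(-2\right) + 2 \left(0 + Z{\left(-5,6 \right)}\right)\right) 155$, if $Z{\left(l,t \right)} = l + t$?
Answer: $\frac{1550}{3} \approx 516.67$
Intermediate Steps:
$\left(E{\left(-3 \right)} \left(-2\right) + 2 \left(0 + Z{\left(-5,6 \right)}\right)\right) 155 = \left(\frac{2}{-3} \left(-2\right) + 2 \left(0 + \left(-5 + 6\right)\right)\right) 155 = \left(2 \left(- \frac{1}{3}\right) \left(-2\right) + 2 \left(0 + 1\right)\right) 155 = \left(\left(- \frac{2}{3}\right) \left(-2\right) + 2 \cdot 1\right) 155 = \left(\frac{4}{3} + 2\right) 155 = \frac{10}{3} \cdot 155 = \frac{1550}{3}$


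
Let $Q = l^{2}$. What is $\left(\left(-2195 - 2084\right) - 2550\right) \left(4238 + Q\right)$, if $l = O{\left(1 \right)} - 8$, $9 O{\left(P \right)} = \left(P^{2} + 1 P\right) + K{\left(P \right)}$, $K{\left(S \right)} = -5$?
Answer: $- \frac{264739843}{9} \approx -2.9416 \cdot 10^{7}$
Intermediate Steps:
$O{\left(P \right)} = - \frac{5}{9} + \frac{P}{9} + \frac{P^{2}}{9}$ ($O{\left(P \right)} = \frac{\left(P^{2} + 1 P\right) - 5}{9} = \frac{\left(P^{2} + P\right) - 5}{9} = \frac{\left(P + P^{2}\right) - 5}{9} = \frac{-5 + P + P^{2}}{9} = - \frac{5}{9} + \frac{P}{9} + \frac{P^{2}}{9}$)
$l = - \frac{25}{3}$ ($l = \left(- \frac{5}{9} + \frac{1}{9} \cdot 1 + \frac{1^{2}}{9}\right) - 8 = \left(- \frac{5}{9} + \frac{1}{9} + \frac{1}{9} \cdot 1\right) - 8 = \left(- \frac{5}{9} + \frac{1}{9} + \frac{1}{9}\right) - 8 = - \frac{1}{3} - 8 = - \frac{25}{3} \approx -8.3333$)
$Q = \frac{625}{9}$ ($Q = \left(- \frac{25}{3}\right)^{2} = \frac{625}{9} \approx 69.444$)
$\left(\left(-2195 - 2084\right) - 2550\right) \left(4238 + Q\right) = \left(\left(-2195 - 2084\right) - 2550\right) \left(4238 + \frac{625}{9}\right) = \left(-4279 - 2550\right) \frac{38767}{9} = \left(-6829\right) \frac{38767}{9} = - \frac{264739843}{9}$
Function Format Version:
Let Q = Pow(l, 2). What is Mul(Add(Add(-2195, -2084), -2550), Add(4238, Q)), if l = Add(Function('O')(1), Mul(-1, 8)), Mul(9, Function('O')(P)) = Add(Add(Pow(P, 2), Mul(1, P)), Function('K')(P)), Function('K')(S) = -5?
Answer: Rational(-264739843, 9) ≈ -2.9416e+7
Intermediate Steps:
Function('O')(P) = Add(Rational(-5, 9), Mul(Rational(1, 9), P), Mul(Rational(1, 9), Pow(P, 2))) (Function('O')(P) = Mul(Rational(1, 9), Add(Add(Pow(P, 2), Mul(1, P)), -5)) = Mul(Rational(1, 9), Add(Add(Pow(P, 2), P), -5)) = Mul(Rational(1, 9), Add(Add(P, Pow(P, 2)), -5)) = Mul(Rational(1, 9), Add(-5, P, Pow(P, 2))) = Add(Rational(-5, 9), Mul(Rational(1, 9), P), Mul(Rational(1, 9), Pow(P, 2))))
l = Rational(-25, 3) (l = Add(Add(Rational(-5, 9), Mul(Rational(1, 9), 1), Mul(Rational(1, 9), Pow(1, 2))), Mul(-1, 8)) = Add(Add(Rational(-5, 9), Rational(1, 9), Mul(Rational(1, 9), 1)), -8) = Add(Add(Rational(-5, 9), Rational(1, 9), Rational(1, 9)), -8) = Add(Rational(-1, 3), -8) = Rational(-25, 3) ≈ -8.3333)
Q = Rational(625, 9) (Q = Pow(Rational(-25, 3), 2) = Rational(625, 9) ≈ 69.444)
Mul(Add(Add(-2195, -2084), -2550), Add(4238, Q)) = Mul(Add(Add(-2195, -2084), -2550), Add(4238, Rational(625, 9))) = Mul(Add(-4279, -2550), Rational(38767, 9)) = Mul(-6829, Rational(38767, 9)) = Rational(-264739843, 9)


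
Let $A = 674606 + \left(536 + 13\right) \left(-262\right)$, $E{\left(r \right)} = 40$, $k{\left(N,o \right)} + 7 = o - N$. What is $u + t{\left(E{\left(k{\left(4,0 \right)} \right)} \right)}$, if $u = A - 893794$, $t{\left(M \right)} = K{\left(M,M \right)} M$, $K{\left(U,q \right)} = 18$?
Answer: $-362306$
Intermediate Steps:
$k{\left(N,o \right)} = -7 + o - N$ ($k{\left(N,o \right)} = -7 - \left(N - o\right) = -7 + o - N$)
$A = 530768$ ($A = 674606 + 549 \left(-262\right) = 674606 - 143838 = 530768$)
$t{\left(M \right)} = 18 M$
$u = -363026$ ($u = 530768 - 893794 = -363026$)
$u + t{\left(E{\left(k{\left(4,0 \right)} \right)} \right)} = -363026 + 18 \cdot 40 = -363026 + 720 = -362306$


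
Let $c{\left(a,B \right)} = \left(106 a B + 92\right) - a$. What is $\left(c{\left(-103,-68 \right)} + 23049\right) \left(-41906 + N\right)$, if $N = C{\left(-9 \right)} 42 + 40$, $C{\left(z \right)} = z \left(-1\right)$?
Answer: $-31766033984$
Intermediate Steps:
$C{\left(z \right)} = - z$
$c{\left(a,B \right)} = 92 - a + 106 B a$ ($c{\left(a,B \right)} = \left(106 B a + 92\right) - a = \left(92 + 106 B a\right) - a = 92 - a + 106 B a$)
$N = 418$ ($N = \left(-1\right) \left(-9\right) 42 + 40 = 9 \cdot 42 + 40 = 378 + 40 = 418$)
$\left(c{\left(-103,-68 \right)} + 23049\right) \left(-41906 + N\right) = \left(\left(92 - -103 + 106 \left(-68\right) \left(-103\right)\right) + 23049\right) \left(-41906 + 418\right) = \left(\left(92 + 103 + 742424\right) + 23049\right) \left(-41488\right) = \left(742619 + 23049\right) \left(-41488\right) = 765668 \left(-41488\right) = -31766033984$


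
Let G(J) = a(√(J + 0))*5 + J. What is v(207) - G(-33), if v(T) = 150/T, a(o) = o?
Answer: 2327/69 - 5*I*√33 ≈ 33.725 - 28.723*I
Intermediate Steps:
G(J) = J + 5*√J (G(J) = √(J + 0)*5 + J = √J*5 + J = 5*√J + J = J + 5*√J)
v(207) - G(-33) = 150/207 - (-33 + 5*√(-33)) = 150*(1/207) - (-33 + 5*(I*√33)) = 50/69 - (-33 + 5*I*√33) = 50/69 + (33 - 5*I*√33) = 2327/69 - 5*I*√33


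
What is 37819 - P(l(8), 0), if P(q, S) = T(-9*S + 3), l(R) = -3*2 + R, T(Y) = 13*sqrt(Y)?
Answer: 37819 - 13*sqrt(3) ≈ 37797.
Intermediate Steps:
l(R) = -6 + R
P(q, S) = 13*sqrt(3 - 9*S) (P(q, S) = 13*sqrt(-9*S + 3) = 13*sqrt(3 - 9*S))
37819 - P(l(8), 0) = 37819 - 13*sqrt(3 - 9*0) = 37819 - 13*sqrt(3 + 0) = 37819 - 13*sqrt(3)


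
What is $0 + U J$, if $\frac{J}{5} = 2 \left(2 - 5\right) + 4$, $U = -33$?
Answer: $330$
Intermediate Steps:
$J = -10$ ($J = 5 \left(2 \left(2 - 5\right) + 4\right) = 5 \left(2 \left(-3\right) + 4\right) = 5 \left(-6 + 4\right) = 5 \left(-2\right) = -10$)
$0 + U J = 0 - -330 = 0 + 330 = 330$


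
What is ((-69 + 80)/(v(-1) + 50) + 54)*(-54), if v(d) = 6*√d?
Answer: -1856169/634 + 891*I/634 ≈ -2927.7 + 1.4054*I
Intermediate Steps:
((-69 + 80)/(v(-1) + 50) + 54)*(-54) = ((-69 + 80)/(6*√(-1) + 50) + 54)*(-54) = (11/(6*I + 50) + 54)*(-54) = (11/(50 + 6*I) + 54)*(-54) = (11*((50 - 6*I)/2536) + 54)*(-54) = (11*(50 - 6*I)/2536 + 54)*(-54) = (54 + 11*(50 - 6*I)/2536)*(-54) = -2916 - 297*(50 - 6*I)/1268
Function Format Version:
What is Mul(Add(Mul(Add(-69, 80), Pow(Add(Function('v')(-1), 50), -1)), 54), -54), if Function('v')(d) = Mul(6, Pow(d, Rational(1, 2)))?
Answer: Add(Rational(-1856169, 634), Mul(Rational(891, 634), I)) ≈ Add(-2927.7, Mul(1.4054, I))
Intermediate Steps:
Mul(Add(Mul(Add(-69, 80), Pow(Add(Function('v')(-1), 50), -1)), 54), -54) = Mul(Add(Mul(Add(-69, 80), Pow(Add(Mul(6, Pow(-1, Rational(1, 2))), 50), -1)), 54), -54) = Mul(Add(Mul(11, Pow(Add(Mul(6, I), 50), -1)), 54), -54) = Mul(Add(Mul(11, Pow(Add(50, Mul(6, I)), -1)), 54), -54) = Mul(Add(Mul(11, Mul(Rational(1, 2536), Add(50, Mul(-6, I)))), 54), -54) = Mul(Add(Mul(Rational(11, 2536), Add(50, Mul(-6, I))), 54), -54) = Mul(Add(54, Mul(Rational(11, 2536), Add(50, Mul(-6, I)))), -54) = Add(-2916, Mul(Rational(-297, 1268), Add(50, Mul(-6, I))))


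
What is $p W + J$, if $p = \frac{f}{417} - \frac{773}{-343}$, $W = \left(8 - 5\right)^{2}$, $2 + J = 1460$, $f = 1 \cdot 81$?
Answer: $\frac{70563438}{47677} \approx 1480.0$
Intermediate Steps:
$f = 81$
$J = 1458$ ($J = -2 + 1460 = 1458$)
$W = 9$ ($W = 3^{2} = 9$)
$p = \frac{116708}{47677}$ ($p = \frac{81}{417} - \frac{773}{-343} = 81 \cdot \frac{1}{417} - - \frac{773}{343} = \frac{27}{139} + \frac{773}{343} = \frac{116708}{47677} \approx 2.4479$)
$p W + J = \frac{116708}{47677} \cdot 9 + 1458 = \frac{1050372}{47677} + 1458 = \frac{70563438}{47677}$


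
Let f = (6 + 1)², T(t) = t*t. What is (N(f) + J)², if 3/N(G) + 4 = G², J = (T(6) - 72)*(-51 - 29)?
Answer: 5295157856641/638401 ≈ 8.2944e+6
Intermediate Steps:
T(t) = t²
J = 2880 (J = (6² - 72)*(-51 - 29) = (36 - 72)*(-80) = -36*(-80) = 2880)
f = 49 (f = 7² = 49)
N(G) = 3/(-4 + G²)
(N(f) + J)² = (3/(-4 + 49²) + 2880)² = (3/(-4 + 2401) + 2880)² = (3/2397 + 2880)² = (3*(1/2397) + 2880)² = (1/799 + 2880)² = (2301121/799)² = 5295157856641/638401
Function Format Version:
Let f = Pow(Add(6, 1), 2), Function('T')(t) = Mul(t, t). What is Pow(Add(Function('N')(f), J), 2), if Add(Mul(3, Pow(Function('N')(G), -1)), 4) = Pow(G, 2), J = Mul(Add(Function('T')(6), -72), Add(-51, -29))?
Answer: Rational(5295157856641, 638401) ≈ 8.2944e+6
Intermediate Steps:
Function('T')(t) = Pow(t, 2)
J = 2880 (J = Mul(Add(Pow(6, 2), -72), Add(-51, -29)) = Mul(Add(36, -72), -80) = Mul(-36, -80) = 2880)
f = 49 (f = Pow(7, 2) = 49)
Function('N')(G) = Mul(3, Pow(Add(-4, Pow(G, 2)), -1))
Pow(Add(Function('N')(f), J), 2) = Pow(Add(Mul(3, Pow(Add(-4, Pow(49, 2)), -1)), 2880), 2) = Pow(Add(Mul(3, Pow(Add(-4, 2401), -1)), 2880), 2) = Pow(Add(Mul(3, Pow(2397, -1)), 2880), 2) = Pow(Add(Mul(3, Rational(1, 2397)), 2880), 2) = Pow(Add(Rational(1, 799), 2880), 2) = Pow(Rational(2301121, 799), 2) = Rational(5295157856641, 638401)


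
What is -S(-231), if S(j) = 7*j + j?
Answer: 1848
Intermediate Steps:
S(j) = 8*j
-S(-231) = -8*(-231) = -1*(-1848) = 1848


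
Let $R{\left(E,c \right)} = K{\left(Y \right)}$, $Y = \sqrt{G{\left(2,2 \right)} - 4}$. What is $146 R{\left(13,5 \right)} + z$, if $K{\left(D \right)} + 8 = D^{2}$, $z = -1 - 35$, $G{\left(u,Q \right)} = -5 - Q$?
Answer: $-2810$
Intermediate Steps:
$z = -36$ ($z = -1 - 35 = -36$)
$Y = i \sqrt{11}$ ($Y = \sqrt{\left(-5 - 2\right) - 4} = \sqrt{-7 - 4} = \sqrt{-11} = i \sqrt{11} \approx 3.3166 i$)
$K{\left(D \right)} = -8 + D^{2}$
$R{\left(E,c \right)} = -19$ ($R{\left(E,c \right)} = -8 + \left(i \sqrt{11}\right)^{2} = -8 - 11 = -19$)
$146 R{\left(13,5 \right)} + z = 146 \left(-19\right) - 36 = -2774 - 36 = -2810$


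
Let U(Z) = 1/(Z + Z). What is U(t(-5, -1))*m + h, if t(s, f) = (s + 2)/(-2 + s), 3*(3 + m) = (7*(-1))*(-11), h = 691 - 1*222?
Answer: 4459/9 ≈ 495.44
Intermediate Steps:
h = 469 (h = 691 - 222 = 469)
m = 68/3 (m = -3 + ((7*(-1))*(-11))/3 = -3 + (-7*(-11))/3 = -3 + (⅓)*77 = -3 + 77/3 = 68/3 ≈ 22.667)
t(s, f) = (2 + s)/(-2 + s)
U(Z) = 1/(2*Z)
U(t(-5, -1))*m + h = (1/(2*(((2 - 5)/(-2 - 5)))))*(68/3) + 469 = (1/(2*((-3/(-7)))))*(68/3) + 469 = (1/(2*((-⅐*(-3)))))*(68/3) + 469 = (1/(2*(3/7)))*(68/3) + 469 = ((½)*(7/3))*(68/3) + 469 = (7/6)*(68/3) + 469 = 238/9 + 469 = 4459/9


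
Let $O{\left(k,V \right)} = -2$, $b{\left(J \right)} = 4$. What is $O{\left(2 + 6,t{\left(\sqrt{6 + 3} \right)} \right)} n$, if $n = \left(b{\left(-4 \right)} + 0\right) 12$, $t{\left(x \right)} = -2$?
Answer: $-96$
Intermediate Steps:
$n = 48$ ($n = \left(4 + 0\right) 12 = 4 \cdot 12 = 48$)
$O{\left(2 + 6,t{\left(\sqrt{6 + 3} \right)} \right)} n = \left(-2\right) 48 = -96$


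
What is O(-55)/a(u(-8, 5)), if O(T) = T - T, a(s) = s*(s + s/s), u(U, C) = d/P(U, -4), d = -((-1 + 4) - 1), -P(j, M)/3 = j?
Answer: 0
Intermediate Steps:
P(j, M) = -3*j
d = -2 (d = -(3 - 1) = -1*2 = -2)
u(U, C) = 2/(3*U) (u(U, C) = -2*(-1/(3*U)) = -(-2)/(3*U) = 2/(3*U))
a(s) = s*(1 + s) (a(s) = s*(s + 1) = s*(1 + s))
O(T) = 0
O(-55)/a(u(-8, 5)) = 0/((((2/3)/(-8))*(1 + (2/3)/(-8)))) = 0/((((2/3)*(-1/8))*(1 + (2/3)*(-1/8)))) = 0/((-(1 - 1/12)/12)) = 0/((-1/12*11/12)) = 0/(-11/144) = 0*(-144/11) = 0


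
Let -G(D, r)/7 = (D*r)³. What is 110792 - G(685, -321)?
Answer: -74419175088743083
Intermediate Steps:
G(D, r) = -7*D³*r³
110792 - G(685, -321) = 110792 - (-7)*685³*(-321)³ = 110792 - (-7)*321419125*(-33076161) = 110792 - 1*74419175088853875 = 110792 - 74419175088853875 = -74419175088743083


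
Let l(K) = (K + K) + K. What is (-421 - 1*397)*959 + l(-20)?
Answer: -784522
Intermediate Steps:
l(K) = 3*K (l(K) = 2*K + K = 3*K)
(-421 - 1*397)*959 + l(-20) = (-421 - 1*397)*959 + 3*(-20) = (-421 - 397)*959 - 60 = -818*959 - 60 = -784462 - 60 = -784522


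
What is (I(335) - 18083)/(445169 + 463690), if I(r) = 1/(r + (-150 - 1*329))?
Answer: -2603953/130875696 ≈ -0.019896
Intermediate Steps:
I(r) = 1/(-479 + r) (I(r) = 1/(r + (-150 - 329)) = 1/(r - 479) = 1/(-479 + r))
(I(335) - 18083)/(445169 + 463690) = (1/(-479 + 335) - 18083)/(445169 + 463690) = (1/(-144) - 18083)/908859 = (-1/144 - 18083)*(1/908859) = -2603953/144*1/908859 = -2603953/130875696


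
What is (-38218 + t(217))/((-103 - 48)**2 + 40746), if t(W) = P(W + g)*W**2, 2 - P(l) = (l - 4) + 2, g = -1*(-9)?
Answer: -953816/5777 ≈ -165.11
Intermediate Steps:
g = 9
P(l) = 4 - l (P(l) = 2 - ((l - 4) + 2) = 2 - ((-4 + l) + 2) = 2 - (-2 + l) = 2 + (2 - l) = 4 - l)
t(W) = W**2*(-5 - W) (t(W) = (4 - (W + 9))*W**2 = (4 - (9 + W))*W**2 = (4 + (-9 - W))*W**2 = (-5 - W)*W**2 = W**2*(-5 - W))
(-38218 + t(217))/((-103 - 48)**2 + 40746) = (-38218 + 217**2*(-5 - 1*217))/((-103 - 48)**2 + 40746) = (-38218 + 47089*(-5 - 217))/((-151)**2 + 40746) = (-38218 + 47089*(-222))/(22801 + 40746) = (-38218 - 10453758)/63547 = -10491976*1/63547 = -953816/5777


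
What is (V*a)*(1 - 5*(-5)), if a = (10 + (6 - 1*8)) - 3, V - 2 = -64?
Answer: -8060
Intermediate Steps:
V = -62 (V = 2 - 64 = -62)
a = 5 (a = (10 + (6 - 8)) - 3 = (10 - 2) - 3 = 8 - 3 = 5)
(V*a)*(1 - 5*(-5)) = (-62*5)*(1 - 5*(-5)) = -310*(1 + 25) = -310*26 = -8060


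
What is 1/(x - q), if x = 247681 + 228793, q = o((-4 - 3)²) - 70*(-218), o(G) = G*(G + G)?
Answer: 1/456412 ≈ 2.1910e-6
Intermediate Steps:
o(G) = 2*G² (o(G) = G*(2*G) = 2*G²)
q = 20062 (q = 2*((-4 - 3)²)² - 70*(-218) = 2*((-7)²)² + 15260 = 2*49² + 15260 = 2*2401 + 15260 = 4802 + 15260 = 20062)
x = 476474
1/(x - q) = 1/(476474 - 1*20062) = 1/(476474 - 20062) = 1/456412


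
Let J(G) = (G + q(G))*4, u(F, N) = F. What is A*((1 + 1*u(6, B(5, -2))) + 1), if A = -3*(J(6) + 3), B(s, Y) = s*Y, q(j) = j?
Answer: -1224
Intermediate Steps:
B(s, Y) = Y*s
J(G) = 8*G (J(G) = (G + G)*4 = (2*G)*4 = 8*G)
A = -153 (A = -3*(8*6 + 3) = -3*(48 + 3) = -3*51 = -153)
A*((1 + 1*u(6, B(5, -2))) + 1) = -153*((1 + 1*6) + 1) = -153*((1 + 6) + 1) = -153*(7 + 1) = -153*8 = -1224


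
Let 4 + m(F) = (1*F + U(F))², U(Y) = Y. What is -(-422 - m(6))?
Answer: 562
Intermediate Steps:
m(F) = -4 + 4*F² (m(F) = -4 + (1*F + F)² = -4 + (F + F)² = -4 + (2*F)² = -4 + 4*F²)
-(-422 - m(6)) = -(-422 - (-4 + 4*6²)) = -(-422 - (-4 + 4*36)) = -(-422 - (-4 + 144)) = -(-422 - 1*140) = -(-422 - 140) = -1*(-562) = 562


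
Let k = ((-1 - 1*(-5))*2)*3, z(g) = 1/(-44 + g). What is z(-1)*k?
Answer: -8/15 ≈ -0.53333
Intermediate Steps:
k = 24 (k = ((-1 + 5)*2)*3 = (4*2)*3 = 8*3 = 24)
z(-1)*k = 24/(-44 - 1) = 24/(-45) = -1/45*24 = -8/15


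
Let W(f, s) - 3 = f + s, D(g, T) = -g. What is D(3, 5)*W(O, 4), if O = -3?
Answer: -12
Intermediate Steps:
W(f, s) = 3 + f + s (W(f, s) = 3 + (f + s) = 3 + f + s)
D(3, 5)*W(O, 4) = (-1*3)*(3 - 3 + 4) = -3*4 = -12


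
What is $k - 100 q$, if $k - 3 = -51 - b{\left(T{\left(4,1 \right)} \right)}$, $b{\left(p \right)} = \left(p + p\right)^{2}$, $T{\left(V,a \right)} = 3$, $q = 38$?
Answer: $-3884$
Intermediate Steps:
$b{\left(p \right)} = 4 p^{2}$ ($b{\left(p \right)} = \left(2 p\right)^{2} = 4 p^{2}$)
$k = -84$ ($k = 3 - \left(51 + 4 \cdot 3^{2}\right) = 3 - \left(51 + 4 \cdot 9\right) = 3 - 87 = -84$)
$k - 100 q = -84 - 3800 = -3884$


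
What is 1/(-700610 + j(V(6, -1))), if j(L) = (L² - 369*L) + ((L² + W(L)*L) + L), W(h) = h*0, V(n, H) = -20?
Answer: -1/692450 ≈ -1.4441e-6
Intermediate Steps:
W(h) = 0
j(L) = -368*L + 2*L² (j(L) = (L² - 369*L) + ((L² + 0*L) + L) = (L² - 369*L) + ((L² + 0) + L) = (L² - 369*L) + (L² + L) = (L² - 369*L) + (L + L²) = -368*L + 2*L²)
1/(-700610 + j(V(6, -1))) = 1/(-700610 + 2*(-20)*(-184 - 20)) = 1/(-700610 + 2*(-20)*(-204)) = 1/(-700610 + 8160) = 1/(-692450) = -1/692450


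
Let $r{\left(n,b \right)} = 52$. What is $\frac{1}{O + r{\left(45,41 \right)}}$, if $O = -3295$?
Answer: $- \frac{1}{3243} \approx -0.00030836$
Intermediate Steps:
$\frac{1}{O + r{\left(45,41 \right)}} = \frac{1}{-3295 + 52} = \frac{1}{-3243} = - \frac{1}{3243}$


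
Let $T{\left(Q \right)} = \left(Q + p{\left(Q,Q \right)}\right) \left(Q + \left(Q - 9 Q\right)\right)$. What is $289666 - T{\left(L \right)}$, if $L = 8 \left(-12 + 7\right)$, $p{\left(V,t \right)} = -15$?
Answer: $305066$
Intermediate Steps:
$L = -40$ ($L = 8 \left(-5\right) = -40$)
$T{\left(Q \right)} = - 7 Q \left(-15 + Q\right)$ ($T{\left(Q \right)} = \left(Q - 15\right) \left(Q + \left(Q - 9 Q\right)\right) = \left(-15 + Q\right) \left(Q - 8 Q\right) = \left(-15 + Q\right) \left(- 7 Q\right) = - 7 Q \left(-15 + Q\right)$)
$289666 - T{\left(L \right)} = 289666 - 7 \left(-40\right) \left(15 - -40\right) = 289666 - 7 \left(-40\right) \left(15 + 40\right) = 289666 - 7 \left(-40\right) 55 = 289666 - -15400 = 289666 + 15400 = 305066$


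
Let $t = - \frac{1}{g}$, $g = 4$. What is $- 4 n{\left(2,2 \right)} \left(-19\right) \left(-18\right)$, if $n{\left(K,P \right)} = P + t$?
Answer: $-2394$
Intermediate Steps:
$t = - \frac{1}{4} \approx -0.25$
$n{\left(K,P \right)} = - \frac{1}{4} + P$ ($n{\left(K,P \right)} = P - \frac{1}{4} = - \frac{1}{4} + P$)
$- 4 n{\left(2,2 \right)} \left(-19\right) \left(-18\right) = - 4 \left(- \frac{1}{4} + 2\right) \left(-19\right) \left(-18\right) = \left(-4\right) \frac{7}{4} \left(-19\right) \left(-18\right) = \left(-7\right) \left(-19\right) \left(-18\right) = 133 \left(-18\right) = -2394$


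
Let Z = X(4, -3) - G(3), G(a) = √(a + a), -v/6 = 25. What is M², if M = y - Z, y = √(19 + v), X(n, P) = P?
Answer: (3 + √6 + I*√131)² ≈ -101.3 + 124.74*I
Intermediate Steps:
v = -150 (v = -6*25 = -150)
G(a) = √2*√a (G(a) = √(2*a) = √2*√a)
Z = -3 - √6 (Z = -3 - √2*√3 = -3 - √6 ≈ -5.4495)
y = I*√131 (y = √(19 - 150) = √(-131) = I*√131 ≈ 11.446*I)
M = 3 + √6 + I*√131 (M = I*√131 - (-3 - √6) = I*√131 + (3 + √6) = 3 + √6 + I*√131 ≈ 5.4495 + 11.446*I)
M² = (3 + √6 + I*√131)²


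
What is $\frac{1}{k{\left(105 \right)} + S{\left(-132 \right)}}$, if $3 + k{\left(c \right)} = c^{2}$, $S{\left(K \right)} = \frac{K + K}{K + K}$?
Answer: $\frac{1}{11023} \approx 9.0719 \cdot 10^{-5}$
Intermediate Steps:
$S{\left(K \right)} = 1$ ($S{\left(K \right)} = \frac{2 K}{2 K} = 2 K \frac{1}{2 K} = 1$)
$k{\left(c \right)} = -3 + c^{2}$
$\frac{1}{k{\left(105 \right)} + S{\left(-132 \right)}} = \frac{1}{\left(-3 + 105^{2}\right) + 1} = \frac{1}{\left(-3 + 11025\right) + 1} = \frac{1}{11022 + 1} = \frac{1}{11023}$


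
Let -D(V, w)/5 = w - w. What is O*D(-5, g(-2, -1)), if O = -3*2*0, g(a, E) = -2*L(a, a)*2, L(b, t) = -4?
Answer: 0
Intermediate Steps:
g(a, E) = 16 (g(a, E) = -2*(-4)*2 = 8*2 = 16)
O = 0 (O = -6*0 = 0)
D(V, w) = 0 (D(V, w) = -5*(w - w) = -5*0 = 0)
O*D(-5, g(-2, -1)) = 0*0 = 0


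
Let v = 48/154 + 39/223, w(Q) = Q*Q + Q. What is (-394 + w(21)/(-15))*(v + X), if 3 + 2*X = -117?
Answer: 434105244/17171 ≈ 25281.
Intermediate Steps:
X = -60 (X = -3/2 + (½)*(-117) = -3/2 - 117/2 = -60)
w(Q) = Q + Q² (w(Q) = Q² + Q = Q + Q²)
v = 8355/17171 (v = 48*(1/154) + 39*(1/223) = 24/77 + 39/223 = 8355/17171 ≈ 0.48658)
(-394 + w(21)/(-15))*(v + X) = (-394 + (21*(1 + 21))/(-15))*(8355/17171 - 60) = (-394 + (21*22)*(-1/15))*(-1021905/17171) = (-394 + 462*(-1/15))*(-1021905/17171) = (-394 - 154/5)*(-1021905/17171) = -2124/5*(-1021905/17171) = 434105244/17171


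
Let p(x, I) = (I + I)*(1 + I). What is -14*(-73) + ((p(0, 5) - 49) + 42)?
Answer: 1075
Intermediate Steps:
p(x, I) = 2*I*(1 + I) (p(x, I) = (2*I)*(1 + I) = 2*I*(1 + I))
-14*(-73) + ((p(0, 5) - 49) + 42) = -14*(-73) + ((2*5*(1 + 5) - 49) + 42) = 1022 + ((2*5*6 - 49) + 42) = 1022 + ((60 - 49) + 42) = 1022 + (11 + 42) = 1022 + 53 = 1075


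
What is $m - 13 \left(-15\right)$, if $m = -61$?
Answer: $134$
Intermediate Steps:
$m - 13 \left(-15\right) = -61 - 13 \left(-15\right) = -61 - -195 = -61 + 195 = 134$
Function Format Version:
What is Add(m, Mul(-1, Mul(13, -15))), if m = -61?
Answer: 134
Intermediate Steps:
Add(m, Mul(-1, Mul(13, -15))) = Add(-61, Mul(-1, Mul(13, -15))) = Add(-61, Mul(-1, -195)) = Add(-61, 195) = 134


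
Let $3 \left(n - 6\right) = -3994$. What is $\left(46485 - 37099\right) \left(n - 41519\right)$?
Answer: $- \frac{1206410738}{3} \approx -4.0214 \cdot 10^{8}$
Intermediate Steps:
$n = - \frac{3976}{3}$ ($n = 6 + \frac{1}{3} \left(-3994\right) = 6 - \frac{3994}{3} = - \frac{3976}{3} \approx -1325.3$)
$\left(46485 - 37099\right) \left(n - 41519\right) = \left(46485 - 37099\right) \left(- \frac{3976}{3} - 41519\right) = 9386 \left(- \frac{128533}{3}\right) = - \frac{1206410738}{3}$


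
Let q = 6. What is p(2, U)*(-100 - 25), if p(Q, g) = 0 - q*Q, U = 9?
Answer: 1500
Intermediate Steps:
p(Q, g) = -6*Q (p(Q, g) = 0 - 6*Q = -6*Q)
p(2, U)*(-100 - 25) = (-6*2)*(-100 - 25) = -12*(-125) = 1500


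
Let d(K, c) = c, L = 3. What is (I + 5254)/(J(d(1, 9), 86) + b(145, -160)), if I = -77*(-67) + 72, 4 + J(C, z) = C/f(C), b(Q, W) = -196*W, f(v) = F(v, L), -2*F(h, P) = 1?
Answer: 1165/3482 ≈ 0.33458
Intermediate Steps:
F(h, P) = -½ (F(h, P) = -½*1 = -½)
f(v) = -½
J(C, z) = -4 - 2*C (J(C, z) = -4 + C/(-½) = -4 + C*(-2) = -4 - 2*C)
I = 5231 (I = 5159 + 72 = 5231)
(I + 5254)/(J(d(1, 9), 86) + b(145, -160)) = (5231 + 5254)/((-4 - 2*9) - 196*(-160)) = 10485/((-4 - 18) + 31360) = 10485/(-22 + 31360) = 10485/31338 = 10485*(1/31338) = 1165/3482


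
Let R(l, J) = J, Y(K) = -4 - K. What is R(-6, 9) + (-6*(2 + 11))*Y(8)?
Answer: 945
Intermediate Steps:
R(-6, 9) + (-6*(2 + 11))*Y(8) = 9 + (-6*(2 + 11))*(-4 - 1*8) = 9 + (-6*13)*(-4 - 8) = 9 - 78*(-12) = 9 + 936 = 945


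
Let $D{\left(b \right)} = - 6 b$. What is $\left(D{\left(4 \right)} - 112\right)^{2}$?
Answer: $18496$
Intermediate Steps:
$\left(D{\left(4 \right)} - 112\right)^{2} = \left(\left(-6\right) 4 - 112\right)^{2} = \left(-24 - 112\right)^{2} = \left(-136\right)^{2} = 18496$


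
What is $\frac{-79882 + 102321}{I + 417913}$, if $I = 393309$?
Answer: $\frac{22439}{811222} \approx 0.027661$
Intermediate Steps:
$\frac{-79882 + 102321}{I + 417913} = \frac{-79882 + 102321}{393309 + 417913} = \frac{22439}{811222}$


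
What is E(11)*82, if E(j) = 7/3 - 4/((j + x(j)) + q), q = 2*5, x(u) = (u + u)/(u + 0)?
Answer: 12218/69 ≈ 177.07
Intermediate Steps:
x(u) = 2 (x(u) = (2*u)/u = 2)
q = 10
E(j) = 7/3 - 4/(12 + j) (E(j) = 7/3 - 4/((j + 2) + 10) = 7*(⅓) - 4/((2 + j) + 10) = 7/3 - 4/(12 + j))
E(11)*82 = ((72 + 7*11)/(3*(12 + 11)))*82 = ((⅓)*(72 + 77)/23)*82 = ((⅓)*(1/23)*149)*82 = (149/69)*82 = 12218/69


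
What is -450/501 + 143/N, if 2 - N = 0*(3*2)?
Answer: 23581/334 ≈ 70.602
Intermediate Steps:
N = 2 (N = 2 - 0*3*2 = 2 - 0*6 = 2 - 1*0 = 2 + 0 = 2)
-450/501 + 143/N = -450/501 + 143/2 = -450*1/501 + 143*(½) = -150/167 + 143/2 = 23581/334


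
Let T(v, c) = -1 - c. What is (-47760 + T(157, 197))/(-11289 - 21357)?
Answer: 7993/5441 ≈ 1.4690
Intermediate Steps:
(-47760 + T(157, 197))/(-11289 - 21357) = (-47760 + (-1 - 1*197))/(-11289 - 21357) = (-47760 + (-1 - 197))/(-32646) = (-47760 - 198)*(-1/32646) = -47958*(-1/32646) = 7993/5441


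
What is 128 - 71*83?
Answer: -5765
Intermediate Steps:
128 - 71*83 = 128 - 5893 = -5765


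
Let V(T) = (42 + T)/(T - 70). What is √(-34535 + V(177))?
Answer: I*√395367782/107 ≈ 185.83*I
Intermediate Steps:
V(T) = (42 + T)/(-70 + T)
√(-34535 + V(177)) = √(-34535 + (42 + 177)/(-70 + 177)) = √(-34535 + 219/107) = √(-3695026/107) = I*√395367782/107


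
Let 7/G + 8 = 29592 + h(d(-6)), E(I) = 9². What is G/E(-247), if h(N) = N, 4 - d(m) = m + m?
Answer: 7/2397600 ≈ 2.9196e-6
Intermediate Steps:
d(m) = 4 - 2*m (d(m) = 4 - (m + m) = 4 - 2*m)
E(I) = 81
G = 7/29600 (G = 7/(-8 + (29592 + (4 - 2*(-6)))) = 7/(-8 + (29592 + (4 + 12))) = 7/(-8 + (29592 + 16)) = 7/(-8 + 29608) = 7/29600 ≈ 0.00023649)
G/E(-247) = (7/29600)/81 = (7/29600)*(1/81) = 7/2397600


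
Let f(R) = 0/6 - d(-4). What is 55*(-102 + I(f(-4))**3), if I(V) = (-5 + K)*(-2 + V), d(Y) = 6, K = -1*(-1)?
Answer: 1796630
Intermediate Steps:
K = 1
f(R) = -6 (f(R) = 0/6 - 1*6 = 0*(1/6) - 6 = 0 - 6 = -6)
I(V) = 8 - 4*V (I(V) = (-5 + 1)*(-2 + V) = -4*(-2 + V) = 8 - 4*V)
55*(-102 + I(f(-4))**3) = 55*(-102 + (8 - 4*(-6))**3) = 55*(-102 + (8 + 24)**3) = 55*(-102 + 32**3) = 55*(-102 + 32768) = 55*32666 = 1796630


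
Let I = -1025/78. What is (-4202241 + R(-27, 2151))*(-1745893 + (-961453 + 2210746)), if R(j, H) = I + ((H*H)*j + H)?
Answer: 192368533164100/3 ≈ 6.4123e+13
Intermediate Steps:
I = -1025/78 (I = -1025*1/78 = -1025/78 ≈ -13.141)
R(j, H) = -1025/78 + H + j*H² (R(j, H) = -1025/78 + ((H*H)*j + H) = -1025/78 + (H²*j + H) = -1025/78 + (j*H² + H) = -1025/78 + (H + j*H²) = -1025/78 + H + j*H²)
(-4202241 + R(-27, 2151))*(-1745893 + (-961453 + 2210746)) = (-4202241 + (-1025/78 + 2151 - 27*2151²))*(-1745893 + (-961453 + 2210746)) = (-4202241 + (-1025/78 + 2151 - 27*4626801))*(-1745893 + 1249293) = (-4202241 + (-1025/78 + 2151 - 124923627))*(-496600) = (-4202241 - 9743876153/78)*(-496600) = -10071650951/78*(-496600) = 192368533164100/3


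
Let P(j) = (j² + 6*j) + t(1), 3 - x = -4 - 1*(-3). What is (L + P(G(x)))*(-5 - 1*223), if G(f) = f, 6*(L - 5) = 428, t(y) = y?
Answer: -26752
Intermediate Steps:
L = 229/3 (L = 5 + (⅙)*428 = 5 + 214/3 = 229/3 ≈ 76.333)
x = 4 (x = 3 - (-4 - 1*(-3)) = 3 - (-4 + 3) = 3 - 1*(-1) = 3 + 1 = 4)
P(j) = 1 + j² + 6*j (P(j) = (j² + 6*j) + 1 = 1 + j² + 6*j)
(L + P(G(x)))*(-5 - 1*223) = (229/3 + (1 + 4² + 6*4))*(-5 - 1*223) = (229/3 + (1 + 16 + 24))*(-5 - 223) = (229/3 + 41)*(-228) = (352/3)*(-228) = -26752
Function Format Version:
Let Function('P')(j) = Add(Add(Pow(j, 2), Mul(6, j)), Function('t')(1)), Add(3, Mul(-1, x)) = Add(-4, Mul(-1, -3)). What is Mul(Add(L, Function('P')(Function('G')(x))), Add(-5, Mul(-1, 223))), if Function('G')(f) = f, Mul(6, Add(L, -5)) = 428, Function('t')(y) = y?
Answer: -26752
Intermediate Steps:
L = Rational(229, 3) (L = Add(5, Mul(Rational(1, 6), 428)) = Add(5, Rational(214, 3)) = Rational(229, 3) ≈ 76.333)
x = 4 (x = Add(3, Mul(-1, Add(-4, Mul(-1, -3)))) = Add(3, Mul(-1, Add(-4, 3))) = Add(3, Mul(-1, -1)) = Add(3, 1) = 4)
Function('P')(j) = Add(1, Pow(j, 2), Mul(6, j)) (Function('P')(j) = Add(Add(Pow(j, 2), Mul(6, j)), 1) = Add(1, Pow(j, 2), Mul(6, j)))
Mul(Add(L, Function('P')(Function('G')(x))), Add(-5, Mul(-1, 223))) = Mul(Add(Rational(229, 3), Add(1, Pow(4, 2), Mul(6, 4))), Add(-5, Mul(-1, 223))) = Mul(Add(Rational(229, 3), Add(1, 16, 24)), Add(-5, -223)) = Mul(Add(Rational(229, 3), 41), -228) = Mul(Rational(352, 3), -228) = -26752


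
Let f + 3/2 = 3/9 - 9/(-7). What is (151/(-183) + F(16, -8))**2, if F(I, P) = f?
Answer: 363609/729316 ≈ 0.49856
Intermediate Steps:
f = 5/42 (f = -3/2 + (3/9 - 9/(-7)) = -3/2 + (3*(1/9) - 9*(-1/7)) = -3/2 + (1/3 + 9/7) = -3/2 + 34/21 = 5/42 ≈ 0.11905)
F(I, P) = 5/42
(151/(-183) + F(16, -8))**2 = (151/(-183) + 5/42)**2 = (151*(-1/183) + 5/42)**2 = (-151/183 + 5/42)**2 = (-603/854)**2 = 363609/729316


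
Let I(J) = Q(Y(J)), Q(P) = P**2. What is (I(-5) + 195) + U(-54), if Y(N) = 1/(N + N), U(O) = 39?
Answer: 23401/100 ≈ 234.01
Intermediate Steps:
Y(N) = 1/(2*N)
I(J) = 1/(4*J**2) (I(J) = (1/(2*J))**2 = 1/(4*J**2))
(I(-5) + 195) + U(-54) = ((1/4)/(-5)**2 + 195) + 39 = ((1/4)*(1/25) + 195) + 39 = (1/100 + 195) + 39 = 19501/100 + 39 = 23401/100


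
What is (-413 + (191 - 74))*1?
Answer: -296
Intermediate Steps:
(-413 + (191 - 74))*1 = (-413 + 117)*1 = -296*1 = -296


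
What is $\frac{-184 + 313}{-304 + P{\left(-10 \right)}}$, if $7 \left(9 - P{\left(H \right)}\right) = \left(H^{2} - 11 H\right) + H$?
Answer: $- \frac{301}{755} \approx -0.39868$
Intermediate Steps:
$P{\left(H \right)} = 9 - \frac{H^{2}}{7} + \frac{10 H}{7}$ ($P{\left(H \right)} = 9 - \frac{\left(H^{2} - 11 H\right) + H}{7} = 9 - \frac{H^{2} - 10 H}{7} = 9 - \left(- \frac{10 H}{7} + \frac{H^{2}}{7}\right) = 9 - \frac{H^{2}}{7} + \frac{10 H}{7}$)
$\frac{-184 + 313}{-304 + P{\left(-10 \right)}} = \frac{-184 + 313}{-304 + \left(9 - \frac{\left(-10\right)^{2}}{7} + \frac{10}{7} \left(-10\right)\right)} = \frac{129}{-304 - \frac{137}{7}} = \frac{129}{- \frac{2265}{7}} = 129 \left(- \frac{7}{2265}\right) = - \frac{301}{755}$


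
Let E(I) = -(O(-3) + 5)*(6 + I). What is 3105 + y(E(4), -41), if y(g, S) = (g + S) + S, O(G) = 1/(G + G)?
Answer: 8924/3 ≈ 2974.7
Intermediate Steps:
O(G) = 1/(2*G)
E(I) = -29 - 29*I/6 (E(I) = -((½)/(-3) + 5)*(6 + I) = -((½)*(-⅓) + 5)*(6 + I) = -(-⅙ + 5)*(6 + I) = -29*(6 + I)/6 = -(29 + 29*I/6) = -29 - 29*I/6)
y(g, S) = g + 2*S (y(g, S) = (S + g) + S = g + 2*S)
3105 + y(E(4), -41) = 3105 + ((-29 - 29/6*4) + 2*(-41)) = 3105 + ((-29 - 58/3) - 82) = 3105 + (-145/3 - 82) = 3105 - 391/3 = 8924/3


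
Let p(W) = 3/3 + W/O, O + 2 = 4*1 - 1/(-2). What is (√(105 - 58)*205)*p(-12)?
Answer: -779*√47 ≈ -5340.6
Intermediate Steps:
O = 5/2 (O = -2 + (4*1 - 1/(-2)) = -2 + (4 - 1*(-½)) = -2 + (4 + ½) = -2 + 9/2 = 5/2 ≈ 2.5000)
p(W) = 1 + 2*W/5 (p(W) = 3/3 + W/(5/2) = 3*(⅓) + W*(⅖) = 1 + 2*W/5)
(√(105 - 58)*205)*p(-12) = (√(105 - 58)*205)*(1 + (⅖)*(-12)) = (√47*205)*(1 - 24/5) = (205*√47)*(-19/5) = -779*√47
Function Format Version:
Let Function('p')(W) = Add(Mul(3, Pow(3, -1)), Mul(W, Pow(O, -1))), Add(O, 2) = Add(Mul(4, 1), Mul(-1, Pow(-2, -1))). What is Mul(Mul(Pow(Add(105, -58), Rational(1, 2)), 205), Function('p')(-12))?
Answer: Mul(-779, Pow(47, Rational(1, 2))) ≈ -5340.6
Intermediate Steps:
O = Rational(5, 2) (O = Add(-2, Add(Mul(4, 1), Mul(-1, Pow(-2, -1)))) = Add(-2, Add(4, Mul(-1, Rational(-1, 2)))) = Add(-2, Add(4, Rational(1, 2))) = Add(-2, Rational(9, 2)) = Rational(5, 2) ≈ 2.5000)
Function('p')(W) = Add(1, Mul(Rational(2, 5), W)) (Function('p')(W) = Add(Mul(3, Pow(3, -1)), Mul(W, Pow(Rational(5, 2), -1))) = Add(Mul(3, Rational(1, 3)), Mul(W, Rational(2, 5))) = Add(1, Mul(Rational(2, 5), W)))
Mul(Mul(Pow(Add(105, -58), Rational(1, 2)), 205), Function('p')(-12)) = Mul(Mul(Pow(Add(105, -58), Rational(1, 2)), 205), Add(1, Mul(Rational(2, 5), -12))) = Mul(Mul(Pow(47, Rational(1, 2)), 205), Add(1, Rational(-24, 5))) = Mul(Mul(205, Pow(47, Rational(1, 2))), Rational(-19, 5)) = Mul(-779, Pow(47, Rational(1, 2)))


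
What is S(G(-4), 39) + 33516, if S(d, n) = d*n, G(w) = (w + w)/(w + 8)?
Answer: 33438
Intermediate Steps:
G(w) = 2*w/(8 + w) (G(w) = (2*w)/(8 + w) = 2*w/(8 + w))
S(G(-4), 39) + 33516 = (2*(-4)/(8 - 4))*39 + 33516 = (2*(-4)/4)*39 + 33516 = (2*(-4)*(¼))*39 + 33516 = -2*39 + 33516 = -78 + 33516 = 33438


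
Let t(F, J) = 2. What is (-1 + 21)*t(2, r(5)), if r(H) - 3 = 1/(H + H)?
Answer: 40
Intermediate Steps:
r(H) = 3 + 1/(2*H) (r(H) = 3 + 1/(H + H) = 3 + 1/(2*H))
(-1 + 21)*t(2, r(5)) = (-1 + 21)*2 = 20*2 = 40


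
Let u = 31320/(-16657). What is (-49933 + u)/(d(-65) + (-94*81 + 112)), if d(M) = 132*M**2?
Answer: -831765301/9164648086 ≈ -0.090758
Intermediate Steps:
u = -31320/16657 (u = 31320*(-1/16657) = -31320/16657 ≈ -1.8803)
(-49933 + u)/(d(-65) + (-94*81 + 112)) = (-49933 - 31320/16657)/(132*(-65)**2 + (-94*81 + 112)) = -831765301/(16657*(132*4225 + (-7614 + 112))) = -831765301/(16657*(557700 - 7502)) = -831765301/16657/550198 = -831765301/16657*1/550198 = -831765301/9164648086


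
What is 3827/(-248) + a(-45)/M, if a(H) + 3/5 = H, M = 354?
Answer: -1138389/73160 ≈ -15.560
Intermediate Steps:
a(H) = -⅗ + H
3827/(-248) + a(-45)/M = 3827/(-248) + (-⅗ - 45)/354 = 3827*(-1/248) - 228/5*1/354 = -3827/248 - 38/295 = -1138389/73160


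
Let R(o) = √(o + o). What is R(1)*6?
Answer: 6*√2 ≈ 8.4853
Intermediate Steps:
R(o) = √2*√o (R(o) = √(2*o) = √2*√o)
R(1)*6 = (√2*√1)*6 = (√2*1)*6 = √2*6 = 6*√2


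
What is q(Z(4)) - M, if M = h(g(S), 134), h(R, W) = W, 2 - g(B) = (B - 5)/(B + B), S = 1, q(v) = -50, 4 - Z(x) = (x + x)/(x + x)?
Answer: -184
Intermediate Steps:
Z(x) = 3 (Z(x) = 4 - (x + x)/(x + x) = 4 - 2*x/(2*x) = 4 - 2*x*1/(2*x) = 4 - 1*1 = 4 - 1 = 3)
g(B) = 2 - (-5 + B)/(2*B) (g(B) = 2 - (B - 5)/(B + B) = 2 - (-5 + B)/(2*B))
M = 134
q(Z(4)) - M = -50 - 1*134 = -50 - 134 = -184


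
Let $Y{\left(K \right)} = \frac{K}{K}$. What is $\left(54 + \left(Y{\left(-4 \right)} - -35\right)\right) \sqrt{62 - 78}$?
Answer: $360 i \approx 360.0 i$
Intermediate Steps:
$Y{\left(K \right)} = 1$
$\left(54 + \left(Y{\left(-4 \right)} - -35\right)\right) \sqrt{62 - 78} = \left(54 + \left(1 - -35\right)\right) \sqrt{62 - 78} = \left(54 + \left(1 + 35\right)\right) \sqrt{-16} = \left(54 + 36\right) 4 i = 90 \cdot 4 i = 360 i$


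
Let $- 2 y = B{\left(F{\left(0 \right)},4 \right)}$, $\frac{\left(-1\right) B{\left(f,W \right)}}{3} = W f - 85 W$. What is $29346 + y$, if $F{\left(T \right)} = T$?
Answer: $28836$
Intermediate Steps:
$B{\left(f,W \right)} = 255 W - 3 W f$ ($B{\left(f,W \right)} = - 3 \left(W f - 85 W\right) = - 3 \left(- 85 W + W f\right) = 255 W - 3 W f$)
$y = -510$ ($y = - \frac{3 \cdot 4 \left(85 - 0\right)}{2} = - \frac{3 \cdot 4 \left(85 + 0\right)}{2} = - \frac{3 \cdot 4 \cdot 85}{2} = \left(- \frac{1}{2}\right) 1020 = -510$)
$29346 + y = 29346 - 510 = 28836$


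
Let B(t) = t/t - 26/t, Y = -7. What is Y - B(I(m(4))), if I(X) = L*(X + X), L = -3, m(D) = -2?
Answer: -35/6 ≈ -5.8333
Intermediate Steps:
I(X) = -6*X (I(X) = -3*(X + X) = -6*X)
B(t) = 1 - 26/t
Y - B(I(m(4))) = -7 - (-26 - 6*(-2))/((-6*(-2))) = -7 - (-26 + 12)/12 = -7 - (-14)/12 = -7 - 1*(-7/6) = -7 + 7/6 = -35/6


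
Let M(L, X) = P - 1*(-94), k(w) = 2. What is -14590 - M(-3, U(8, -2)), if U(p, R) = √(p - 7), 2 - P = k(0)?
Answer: -14684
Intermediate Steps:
P = 0 (P = 2 - 1*2 = 2 - 2 = 0)
U(p, R) = √(-7 + p)
M(L, X) = 94 (M(L, X) = 0 - 1*(-94) = 0 + 94 = 94)
-14590 - M(-3, U(8, -2)) = -14590 - 1*94 = -14590 - 94 = -14684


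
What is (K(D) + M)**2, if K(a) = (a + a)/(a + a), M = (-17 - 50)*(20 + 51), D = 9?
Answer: 22619536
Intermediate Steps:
M = -4757 (M = -67*71 = -4757)
K(a) = 1 (K(a) = (2*a)/((2*a)) = (2*a)*(1/(2*a)) = 1)
(K(D) + M)**2 = (1 - 4757)**2 = (-4756)**2 = 22619536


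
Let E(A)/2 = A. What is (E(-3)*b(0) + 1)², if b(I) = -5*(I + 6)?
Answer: 32761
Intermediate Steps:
E(A) = 2*A
b(I) = -30 - 5*I (b(I) = -5*(6 + I) = -30 - 5*I)
(E(-3)*b(0) + 1)² = ((2*(-3))*(-30 - 5*0) + 1)² = (-6*(-30 + 0) + 1)² = (-6*(-30) + 1)² = (180 + 1)² = 181² = 32761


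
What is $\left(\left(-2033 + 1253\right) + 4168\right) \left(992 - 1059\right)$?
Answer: $-226996$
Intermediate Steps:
$\left(\left(-2033 + 1253\right) + 4168\right) \left(992 - 1059\right) = \left(-780 + 4168\right) \left(-67\right) = 3388 \left(-67\right) = -226996$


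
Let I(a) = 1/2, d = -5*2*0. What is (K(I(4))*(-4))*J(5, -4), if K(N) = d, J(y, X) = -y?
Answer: 0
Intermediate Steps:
d = 0 (d = -10*0 = 0)
I(a) = 1/2
K(N) = 0
(K(I(4))*(-4))*J(5, -4) = (0*(-4))*(-1*5) = 0*(-5) = 0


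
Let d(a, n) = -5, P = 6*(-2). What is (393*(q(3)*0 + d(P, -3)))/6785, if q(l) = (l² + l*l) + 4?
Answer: -393/1357 ≈ -0.28961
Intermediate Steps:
q(l) = 4 + 2*l² (q(l) = (l² + l²) + 4 = 2*l² + 4 = 4 + 2*l²)
P = -12
(393*(q(3)*0 + d(P, -3)))/6785 = (393*((4 + 2*3²)*0 - 5))/6785 = (393*((4 + 2*9)*0 - 5))*(1/6785) = (393*((4 + 18)*0 - 5))*(1/6785) = (393*(22*0 - 5))*(1/6785) = (393*(0 - 5))*(1/6785) = (393*(-5))*(1/6785) = -1965*1/6785 = -393/1357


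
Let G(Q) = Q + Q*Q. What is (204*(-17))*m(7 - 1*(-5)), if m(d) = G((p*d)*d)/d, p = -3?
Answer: -53809488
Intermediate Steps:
G(Q) = Q + Q²
m(d) = -3*d*(1 - 3*d²) (m(d) = (((-3*d)*d)*(1 + (-3*d)*d))/d = ((-3*d²)*(1 - 3*d²))/d = (-3*d²*(1 - 3*d²))/d = -3*d*(1 - 3*d²))
(204*(-17))*m(7 - 1*(-5)) = (204*(-17))*(-3*(7 - 1*(-5)) + 9*(7 - 1*(-5))³) = -3468*(-3*(7 + 5) + 9*(7 + 5)³) = -3468*(-3*12 + 9*12³) = -3468*(-36 + 9*1728) = -3468*(-36 + 15552) = -3468*15516 = -53809488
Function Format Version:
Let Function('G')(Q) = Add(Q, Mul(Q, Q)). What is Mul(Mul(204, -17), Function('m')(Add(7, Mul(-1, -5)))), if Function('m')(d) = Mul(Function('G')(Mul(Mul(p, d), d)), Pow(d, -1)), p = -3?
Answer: -53809488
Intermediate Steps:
Function('G')(Q) = Add(Q, Pow(Q, 2))
Function('m')(d) = Mul(-3, d, Add(1, Mul(-3, Pow(d, 2)))) (Function('m')(d) = Mul(Mul(Mul(Mul(-3, d), d), Add(1, Mul(Mul(-3, d), d))), Pow(d, -1)) = Mul(Mul(Mul(-3, Pow(d, 2)), Add(1, Mul(-3, Pow(d, 2)))), Pow(d, -1)) = Mul(Mul(-3, Pow(d, 2), Add(1, Mul(-3, Pow(d, 2)))), Pow(d, -1)) = Mul(-3, d, Add(1, Mul(-3, Pow(d, 2)))))
Mul(Mul(204, -17), Function('m')(Add(7, Mul(-1, -5)))) = Mul(Mul(204, -17), Add(Mul(-3, Add(7, Mul(-1, -5))), Mul(9, Pow(Add(7, Mul(-1, -5)), 3)))) = Mul(-3468, Add(Mul(-3, Add(7, 5)), Mul(9, Pow(Add(7, 5), 3)))) = Mul(-3468, Add(Mul(-3, 12), Mul(9, Pow(12, 3)))) = Mul(-3468, Add(-36, Mul(9, 1728))) = Mul(-3468, Add(-36, 15552)) = Mul(-3468, 15516) = -53809488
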